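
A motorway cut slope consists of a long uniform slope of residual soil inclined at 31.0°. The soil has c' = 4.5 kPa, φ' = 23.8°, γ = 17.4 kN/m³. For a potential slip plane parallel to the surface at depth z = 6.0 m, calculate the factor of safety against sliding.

FS = 0.83

For an infinite slope with a slip plane parallel to the surface (no pore pressure): FS = [c' + γz cos²β tanφ'] / [γz sinβ cosβ].
γz = 17.4·6.0 = 104.40 kN/m²
Numerator = 4.5 + 104.40·cos²31.0°·tan23.8° = 4.5 + 104.40·0.7347·0.4411 = 38.332 kPa
Denominator = 104.40·sin31.0°·cos31.0° = 104.40·0.5150·0.8572 = 46.090 kPa
FS = 38.332 / 46.090 = 0.832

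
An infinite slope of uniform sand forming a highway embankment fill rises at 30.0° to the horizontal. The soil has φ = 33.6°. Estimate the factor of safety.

FS = 1.15

For a dry cohesionless infinite slope the factor of safety is FS = tanφ / tanβ.
FS = tan33.6° / tan30.0° = 0.6644 / 0.5774 = 1.151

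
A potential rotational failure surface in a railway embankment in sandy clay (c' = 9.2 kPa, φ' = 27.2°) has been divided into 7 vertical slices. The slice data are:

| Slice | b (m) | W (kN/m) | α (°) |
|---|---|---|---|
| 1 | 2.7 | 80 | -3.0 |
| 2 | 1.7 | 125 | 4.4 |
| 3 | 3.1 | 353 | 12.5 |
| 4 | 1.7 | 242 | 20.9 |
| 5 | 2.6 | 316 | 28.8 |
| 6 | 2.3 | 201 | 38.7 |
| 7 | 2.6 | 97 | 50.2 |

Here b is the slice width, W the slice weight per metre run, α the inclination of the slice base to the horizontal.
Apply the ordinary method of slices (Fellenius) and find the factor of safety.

FS = 1.60

Ordinary method of slices: FS = Σ[c'·Δl_i + (W_i cosα_i)·tanφ'] / Σ W_i sinα_i, with Δl_i = b_i / cosα_i.
Slice 1: Δl = 2.7/cos(-3.0°) = 2.704 m; N'_1 = 80·cos(-3.0°) = 79.9; c'Δl = 24.87; W sinα = -4.2
Slice 2: Δl = 1.7/cos4.4° = 1.705 m; N'_2 = 125·cos4.4° = 124.6; c'Δl = 15.69; W sinα = 9.6
Slice 3: Δl = 3.1/cos12.5° = 3.175 m; N'_3 = 353·cos12.5° = 344.6; c'Δl = 29.21; W sinα = 76.4
Slice 4: Δl = 1.7/cos20.9° = 1.820 m; N'_4 = 242·cos20.9° = 226.1; c'Δl = 16.74; W sinα = 86.3
Slice 5: Δl = 2.6/cos28.8° = 2.967 m; N'_5 = 316·cos28.8° = 276.9; c'Δl = 27.30; W sinα = 152.2
Slice 6: Δl = 2.3/cos38.7° = 2.947 m; N'_6 = 201·cos38.7° = 156.9; c'Δl = 27.11; W sinα = 125.7
Slice 7: Δl = 2.6/cos50.2° = 4.062 m; N'_7 = 97·cos50.2° = 62.1; c'Δl = 37.37; W sinα = 74.5
Σc'Δl = 178.3 kN/m; ΣN' = 1271.1 kN/m; ΣW sinα = 520.6 kN/m
Resisting = 178.3 + 1271.1·tan27.2° = 178.3 + 653.3 = 831.6 kN/m
FS = 831.6 / 520.6 = 1.597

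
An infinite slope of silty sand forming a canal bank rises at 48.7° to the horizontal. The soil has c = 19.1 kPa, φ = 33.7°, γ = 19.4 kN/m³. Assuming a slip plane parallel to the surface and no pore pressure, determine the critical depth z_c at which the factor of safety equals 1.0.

Setting FS = 1.00 in FS = [c + γz cos²β tanφ] / [γz sinβ cosβ] and solving for z:
z = c / [γ cosβ (FS·sinβ − cosβ·tanφ)]
  = 19.1 / [19.4·cos48.7°·(1.00·sin48.7° − cos48.7°·tan33.7°)]
  = 19.1 / [19.4·0.6600·(1.00·0.7513 − 0.6600·0.6669)]
  = 19.1 / 3.9833 = 4.795 m

z_c = 4.80 m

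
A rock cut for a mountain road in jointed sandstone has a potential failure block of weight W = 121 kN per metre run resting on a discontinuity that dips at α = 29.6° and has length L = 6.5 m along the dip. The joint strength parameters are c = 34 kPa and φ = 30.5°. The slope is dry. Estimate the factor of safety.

Resolving the block weight along and normal to the plane and applying the Mohr–Coulomb strength on the joint:
N' = W cosα = 121·cos29.6° = 105.2 kN/m
Driving force T = W sinα = 121·sin29.6° = 59.8 kN/m
Resisting force R = c·L + N'·tanφ = 34·6.5 + 105.2·tan30.5° = 221.0 + 62.0 = 283.0 kN/m
FS = R / T = 283.0 / 59.8 = 4.735

FS = 4.73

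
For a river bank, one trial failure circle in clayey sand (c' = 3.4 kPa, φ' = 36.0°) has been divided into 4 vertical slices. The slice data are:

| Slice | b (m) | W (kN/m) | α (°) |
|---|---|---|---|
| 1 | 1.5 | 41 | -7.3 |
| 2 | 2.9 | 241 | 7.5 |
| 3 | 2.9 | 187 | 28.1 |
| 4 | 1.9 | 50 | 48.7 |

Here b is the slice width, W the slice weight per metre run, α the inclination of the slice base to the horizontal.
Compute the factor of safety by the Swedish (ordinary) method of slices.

Ordinary method of slices: FS = Σ[c'·Δl_i + (W_i cosα_i)·tanφ'] / Σ W_i sinα_i, with Δl_i = b_i / cosα_i.
Slice 1: Δl = 1.5/cos(-7.3°) = 1.512 m; N'_1 = 41·cos(-7.3°) = 40.7; c'Δl = 5.14; W sinα = -5.2
Slice 2: Δl = 2.9/cos7.5° = 2.925 m; N'_2 = 241·cos7.5° = 238.9; c'Δl = 9.95; W sinα = 31.5
Slice 3: Δl = 2.9/cos28.1° = 3.288 m; N'_3 = 187·cos28.1° = 165.0; c'Δl = 11.18; W sinα = 88.1
Slice 4: Δl = 1.9/cos48.7° = 2.879 m; N'_4 = 50·cos48.7° = 33.0; c'Δl = 9.79; W sinα = 37.6
Σc'Δl = 36.1 kN/m; ΣN' = 477.6 kN/m; ΣW sinα = 151.9 kN/m
Resisting = 36.1 + 477.6·tan36.0° = 36.1 + 347.0 = 383.0 kN/m
FS = 383.0 / 151.9 = 2.522

FS = 2.52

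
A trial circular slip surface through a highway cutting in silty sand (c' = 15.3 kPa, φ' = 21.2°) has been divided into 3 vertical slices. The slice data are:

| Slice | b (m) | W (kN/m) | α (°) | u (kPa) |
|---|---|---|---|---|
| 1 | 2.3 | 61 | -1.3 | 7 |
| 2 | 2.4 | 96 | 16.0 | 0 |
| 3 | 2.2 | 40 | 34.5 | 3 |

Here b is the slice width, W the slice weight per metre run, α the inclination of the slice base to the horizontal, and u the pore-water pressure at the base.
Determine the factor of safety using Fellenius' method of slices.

FS = 3.71

Ordinary method of slices: FS = Σ[c'·Δl_i + (W_i cosα_i − u_i·Δl_i)·tanφ'] / Σ W_i sinα_i, with Δl_i = b_i / cosα_i.
Slice 1: Δl = 2.3/cos(-1.3°) = 2.301 m; N'_1 = 61·cos(-1.3°) − 7·2.301 = 44.9; c'Δl = 35.20; W sinα = -1.4
Slice 2: Δl = 2.4/cos16.0° = 2.497 m; N'_2 = 96·cos16.0° − 0·2.497 = 92.3; c'Δl = 38.20; W sinα = 26.5
Slice 3: Δl = 2.2/cos34.5° = 2.669 m; N'_3 = 40·cos34.5° − 3·2.669 = 25.0; c'Δl = 40.84; W sinα = 22.7
Σc'Δl = 114.2 kN/m; ΣN' = 162.1 kN/m; ΣW sinα = 47.7 kN/m
Resisting = 114.2 + 162.1·tan21.2° = 114.2 + 62.9 = 177.1 kN/m
FS = 177.1 / 47.7 = 3.711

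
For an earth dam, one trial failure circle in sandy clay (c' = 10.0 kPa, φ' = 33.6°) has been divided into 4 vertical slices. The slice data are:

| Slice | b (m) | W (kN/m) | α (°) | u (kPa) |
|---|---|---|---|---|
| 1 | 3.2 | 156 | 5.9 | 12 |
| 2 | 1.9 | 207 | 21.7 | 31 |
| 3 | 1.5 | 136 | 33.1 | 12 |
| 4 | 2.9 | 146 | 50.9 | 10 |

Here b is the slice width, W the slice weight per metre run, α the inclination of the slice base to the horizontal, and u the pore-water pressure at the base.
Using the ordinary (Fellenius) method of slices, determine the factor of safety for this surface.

FS = 1.33

Ordinary method of slices: FS = Σ[c'·Δl_i + (W_i cosα_i − u_i·Δl_i)·tanφ'] / Σ W_i sinα_i, with Δl_i = b_i / cosα_i.
Slice 1: Δl = 3.2/cos5.9° = 3.217 m; N'_1 = 156·cos5.9° − 12·3.217 = 116.6; c'Δl = 32.17; W sinα = 16.0
Slice 2: Δl = 1.9/cos21.7° = 2.045 m; N'_2 = 207·cos21.7° − 31·2.045 = 128.9; c'Δl = 20.45; W sinα = 76.5
Slice 3: Δl = 1.5/cos33.1° = 1.791 m; N'_3 = 136·cos33.1° − 12·1.791 = 92.4; c'Δl = 17.91; W sinα = 74.3
Slice 4: Δl = 2.9/cos50.9° = 4.598 m; N'_4 = 146·cos50.9° − 10·4.598 = 46.1; c'Δl = 45.98; W sinα = 113.3
Σc'Δl = 116.5 kN/m; ΣN' = 384.0 kN/m; ΣW sinα = 280.1 kN/m
Resisting = 116.5 + 384.0·tan33.6° = 116.5 + 255.2 = 371.7 kN/m
FS = 371.7 / 280.1 = 1.327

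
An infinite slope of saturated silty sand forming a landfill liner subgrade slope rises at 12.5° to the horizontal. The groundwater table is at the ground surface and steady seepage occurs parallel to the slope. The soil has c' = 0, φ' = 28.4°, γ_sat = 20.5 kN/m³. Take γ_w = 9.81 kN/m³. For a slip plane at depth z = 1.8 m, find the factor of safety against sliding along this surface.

With seepage parallel to the slope and the water table at the surface, the effective normal stress on the slip plane uses the buoyant unit weight γ' = γ_sat − γ_w while the driving shear stress uses γ_sat:
FS = [c' + γ' z cos²β tanφ'] / [γ_sat z sinβ cosβ]
(For c' = 0 this reduces to FS = (γ'/γ_sat)·tanφ'/tanβ.)
γ' = 20.5 − 9.81 = 10.69 kN/m³
Numerator = 0.0 + 10.69·1.8·cos²12.5°·tan28.4° = 0.0 + 10.69·1.8·0.9532·0.5407 = 9.917 kPa
Denominator = 20.5·1.8·sin12.5°·cos12.5° = 20.5·1.8·0.2164·0.9763 = 7.797 kPa
FS = 9.917 / 7.797 = 1.272

FS = 1.27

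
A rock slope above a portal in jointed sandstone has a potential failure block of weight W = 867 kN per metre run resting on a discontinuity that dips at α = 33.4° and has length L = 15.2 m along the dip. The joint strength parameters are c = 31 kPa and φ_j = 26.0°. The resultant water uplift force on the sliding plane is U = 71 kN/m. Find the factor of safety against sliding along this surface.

FS = 1.65

Resolving the block weight along and normal to the plane and applying the Mohr–Coulomb strength on the joint:
N' = W cosα − U = 867·cos33.4° − 71 = 652.8 kN/m
Driving force T = W sinα = 867·sin33.4° = 477.3 kN/m
Resisting force R = c·L + N'·tanφ_j = 31·15.2 + 652.8·tan26.0° = 471.2 + 318.4 = 789.6 kN/m
FS = R / T = 789.6 / 477.3 = 1.654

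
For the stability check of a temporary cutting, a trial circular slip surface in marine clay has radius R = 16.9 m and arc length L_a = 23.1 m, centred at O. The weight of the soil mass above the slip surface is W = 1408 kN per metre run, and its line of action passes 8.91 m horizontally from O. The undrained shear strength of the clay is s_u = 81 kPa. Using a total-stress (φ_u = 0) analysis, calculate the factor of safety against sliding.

FS = 2.52

Taking moments about the centre O, the resisting moment is provided by the undrained shear strength acting along the arc:
M_R = s_u·L_a·R = 81·23.10·16.9 = 31621.6 kN·m/m
M_D = W·d = 1408·8.91 = 12545.3 kN·m/m
FS = M_R / M_D = 31621.6 / 12545.3 = 2.521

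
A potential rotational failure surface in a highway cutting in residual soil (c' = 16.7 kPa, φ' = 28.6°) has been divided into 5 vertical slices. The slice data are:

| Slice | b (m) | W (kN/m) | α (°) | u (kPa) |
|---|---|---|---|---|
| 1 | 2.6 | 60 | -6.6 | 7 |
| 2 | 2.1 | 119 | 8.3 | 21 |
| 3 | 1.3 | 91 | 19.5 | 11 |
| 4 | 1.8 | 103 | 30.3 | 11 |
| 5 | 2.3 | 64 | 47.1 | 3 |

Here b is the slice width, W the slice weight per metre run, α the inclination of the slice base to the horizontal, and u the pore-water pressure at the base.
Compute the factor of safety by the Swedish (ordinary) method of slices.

Ordinary method of slices: FS = Σ[c'·Δl_i + (W_i cosα_i − u_i·Δl_i)·tanφ'] / Σ W_i sinα_i, with Δl_i = b_i / cosα_i.
Slice 1: Δl = 2.6/cos(-6.6°) = 2.617 m; N'_1 = 60·cos(-6.6°) − 7·2.617 = 41.3; c'Δl = 43.71; W sinα = -6.9
Slice 2: Δl = 2.1/cos8.3° = 2.122 m; N'_2 = 119·cos8.3° − 21·2.122 = 73.2; c'Δl = 35.44; W sinα = 17.2
Slice 3: Δl = 1.3/cos19.5° = 1.379 m; N'_3 = 91·cos19.5° − 11·1.379 = 70.6; c'Δl = 23.03; W sinα = 30.4
Slice 4: Δl = 1.8/cos30.3° = 2.085 m; N'_4 = 103·cos30.3° − 11·2.085 = 66.0; c'Δl = 34.82; W sinα = 52.0
Slice 5: Δl = 2.3/cos47.1° = 3.379 m; N'_5 = 64·cos47.1° − 3·3.379 = 33.4; c'Δl = 56.43; W sinα = 46.9
Σc'Δl = 193.4 kN/m; ΣN' = 284.5 kN/m; ΣW sinα = 139.5 kN/m
Resisting = 193.4 + 284.5·tan28.6° = 193.4 + 155.1 = 348.5 kN/m
FS = 348.5 / 139.5 = 2.498

FS = 2.50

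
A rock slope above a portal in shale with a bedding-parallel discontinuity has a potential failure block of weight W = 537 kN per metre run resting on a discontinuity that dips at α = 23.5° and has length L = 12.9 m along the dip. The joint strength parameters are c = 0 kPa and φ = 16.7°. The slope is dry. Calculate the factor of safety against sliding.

Resolving the block weight along and normal to the plane and applying the Mohr–Coulomb strength on the joint:
N' = W cosα = 537·cos23.5° = 492.5 kN/m
Driving force T = W sinα = 537·sin23.5° = 214.1 kN/m
Resisting force R = c·L + N'·tanφ = 0·12.9 + 492.5·tan16.7° = 0.0 + 147.7 = 147.7 kN/m
FS = R / T = 147.7 / 214.1 = 0.690

FS = 0.69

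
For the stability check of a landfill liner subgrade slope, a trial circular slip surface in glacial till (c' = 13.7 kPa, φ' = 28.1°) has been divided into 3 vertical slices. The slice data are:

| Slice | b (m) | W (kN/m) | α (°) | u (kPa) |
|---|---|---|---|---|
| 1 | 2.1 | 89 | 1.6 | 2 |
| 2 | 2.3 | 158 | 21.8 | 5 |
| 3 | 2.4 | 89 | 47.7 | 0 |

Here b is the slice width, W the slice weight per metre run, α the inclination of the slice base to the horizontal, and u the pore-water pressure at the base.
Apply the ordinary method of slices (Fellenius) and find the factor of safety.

Ordinary method of slices: FS = Σ[c'·Δl_i + (W_i cosα_i − u_i·Δl_i)·tanφ'] / Σ W_i sinα_i, with Δl_i = b_i / cosα_i.
Slice 1: Δl = 2.1/cos1.6° = 2.101 m; N'_1 = 89·cos1.6° − 2·2.101 = 84.8; c'Δl = 28.78; W sinα = 2.5
Slice 2: Δl = 2.3/cos21.8° = 2.477 m; N'_2 = 158·cos21.8° − 5·2.477 = 134.3; c'Δl = 33.94; W sinα = 58.7
Slice 3: Δl = 2.4/cos47.7° = 3.566 m; N'_3 = 89·cos47.7° − 0·3.566 = 59.9; c'Δl = 48.85; W sinα = 65.8
Σc'Δl = 111.6 kN/m; ΣN' = 279.0 kN/m; ΣW sinα = 127.0 kN/m
Resisting = 111.6 + 279.0·tan28.1° = 111.6 + 149.0 = 260.5 kN/m
FS = 260.5 / 127.0 = 2.052

FS = 2.05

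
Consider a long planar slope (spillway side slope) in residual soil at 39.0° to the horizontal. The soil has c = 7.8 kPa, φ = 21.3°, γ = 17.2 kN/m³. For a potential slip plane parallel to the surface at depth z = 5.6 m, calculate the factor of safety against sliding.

For an infinite slope with a slip plane parallel to the surface (no pore pressure): FS = [c + γz cos²β tanφ] / [γz sinβ cosβ].
γz = 17.2·5.6 = 96.32 kN/m²
Numerator = 7.8 + 96.32·cos²39.0°·tan21.3° = 7.8 + 96.32·0.6040·0.3899 = 30.481 kPa
Denominator = 96.32·sin39.0°·cos39.0° = 96.32·0.6293·0.7771 = 47.108 kPa
FS = 30.481 / 47.108 = 0.647

FS = 0.65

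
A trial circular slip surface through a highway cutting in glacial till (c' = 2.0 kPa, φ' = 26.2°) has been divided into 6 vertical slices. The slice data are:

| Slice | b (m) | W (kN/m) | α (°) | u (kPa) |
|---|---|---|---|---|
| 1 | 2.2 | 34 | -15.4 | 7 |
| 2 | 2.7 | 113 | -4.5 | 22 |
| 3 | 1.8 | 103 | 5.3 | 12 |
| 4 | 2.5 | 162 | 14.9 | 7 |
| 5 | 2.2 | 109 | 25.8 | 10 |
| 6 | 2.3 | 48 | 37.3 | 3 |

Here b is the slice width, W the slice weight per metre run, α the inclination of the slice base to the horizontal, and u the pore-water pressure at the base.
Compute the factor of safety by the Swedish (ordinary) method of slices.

Ordinary method of slices: FS = Σ[c'·Δl_i + (W_i cosα_i − u_i·Δl_i)·tanφ'] / Σ W_i sinα_i, with Δl_i = b_i / cosα_i.
Slice 1: Δl = 2.2/cos(-15.4°) = 2.282 m; N'_1 = 34·cos(-15.4°) − 7·2.282 = 16.8; c'Δl = 4.56; W sinα = -9.0
Slice 2: Δl = 2.7/cos(-4.5°) = 2.708 m; N'_2 = 113·cos(-4.5°) − 22·2.708 = 53.1; c'Δl = 5.42; W sinα = -8.9
Slice 3: Δl = 1.8/cos5.3° = 1.808 m; N'_3 = 103·cos5.3° − 12·1.808 = 80.9; c'Δl = 3.62; W sinα = 9.5
Slice 4: Δl = 2.5/cos14.9° = 2.587 m; N'_4 = 162·cos14.9° − 7·2.587 = 138.4; c'Δl = 5.17; W sinα = 41.7
Slice 5: Δl = 2.2/cos25.8° = 2.444 m; N'_5 = 109·cos25.8° − 10·2.444 = 73.7; c'Δl = 4.89; W sinα = 47.4
Slice 6: Δl = 2.3/cos37.3° = 2.891 m; N'_6 = 48·cos37.3° − 3·2.891 = 29.5; c'Δl = 5.78; W sinα = 29.1
Σc'Δl = 29.4 kN/m; ΣN' = 392.4 kN/m; ΣW sinα = 109.8 kN/m
Resisting = 29.4 + 392.4·tan26.2° = 29.4 + 193.1 = 222.5 kN/m
FS = 222.5 / 109.8 = 2.027

FS = 2.03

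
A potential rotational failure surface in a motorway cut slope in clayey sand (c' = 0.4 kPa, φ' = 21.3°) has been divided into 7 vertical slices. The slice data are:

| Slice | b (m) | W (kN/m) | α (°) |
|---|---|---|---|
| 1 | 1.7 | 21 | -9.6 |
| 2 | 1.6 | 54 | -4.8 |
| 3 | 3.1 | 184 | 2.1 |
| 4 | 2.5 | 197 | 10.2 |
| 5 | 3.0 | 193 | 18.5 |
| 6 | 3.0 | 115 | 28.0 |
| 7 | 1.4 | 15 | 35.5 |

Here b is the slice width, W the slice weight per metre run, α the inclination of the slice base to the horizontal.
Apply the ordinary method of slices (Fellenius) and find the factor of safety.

Ordinary method of slices: FS = Σ[c'·Δl_i + (W_i cosα_i)·tanφ'] / Σ W_i sinα_i, with Δl_i = b_i / cosα_i.
Slice 1: Δl = 1.7/cos(-9.6°) = 1.724 m; N'_1 = 21·cos(-9.6°) = 20.7; c'Δl = 0.69; W sinα = -3.5
Slice 2: Δl = 1.6/cos(-4.8°) = 1.606 m; N'_2 = 54·cos(-4.8°) = 53.8; c'Δl = 0.64; W sinα = -4.5
Slice 3: Δl = 3.1/cos2.1° = 3.102 m; N'_3 = 184·cos2.1° = 183.9; c'Δl = 1.24; W sinα = 6.7
Slice 4: Δl = 2.5/cos10.2° = 2.540 m; N'_4 = 197·cos10.2° = 193.9; c'Δl = 1.02; W sinα = 34.9
Slice 5: Δl = 3.0/cos18.5° = 3.163 m; N'_5 = 193·cos18.5° = 183.0; c'Δl = 1.27; W sinα = 61.2
Slice 6: Δl = 3.0/cos28.0° = 3.398 m; N'_6 = 115·cos28.0° = 101.5; c'Δl = 1.36; W sinα = 54.0
Slice 7: Δl = 1.4/cos35.5° = 1.720 m; N'_7 = 15·cos35.5° = 12.2; c'Δl = 0.69; W sinα = 8.7
Σc'Δl = 6.9 kN/m; ΣN' = 749.1 kN/m; ΣW sinα = 157.5 kN/m
Resisting = 6.9 + 749.1·tan21.3° = 6.9 + 292.0 = 298.9 kN/m
FS = 298.9 / 157.5 = 1.898

FS = 1.90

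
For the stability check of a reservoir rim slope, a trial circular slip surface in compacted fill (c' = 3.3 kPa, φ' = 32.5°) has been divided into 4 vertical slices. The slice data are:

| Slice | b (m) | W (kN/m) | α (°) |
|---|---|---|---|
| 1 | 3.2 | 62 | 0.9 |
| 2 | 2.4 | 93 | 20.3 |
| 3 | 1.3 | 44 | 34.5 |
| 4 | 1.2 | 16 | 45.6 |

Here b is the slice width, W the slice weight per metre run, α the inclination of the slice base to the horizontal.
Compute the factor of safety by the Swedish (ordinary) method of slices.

FS = 2.23

Ordinary method of slices: FS = Σ[c'·Δl_i + (W_i cosα_i)·tanφ'] / Σ W_i sinα_i, with Δl_i = b_i / cosα_i.
Slice 1: Δl = 3.2/cos0.9° = 3.200 m; N'_1 = 62·cos0.9° = 62.0; c'Δl = 10.56; W sinα = 1.0
Slice 2: Δl = 2.4/cos20.3° = 2.559 m; N'_2 = 93·cos20.3° = 87.2; c'Δl = 8.44; W sinα = 32.3
Slice 3: Δl = 1.3/cos34.5° = 1.577 m; N'_3 = 44·cos34.5° = 36.3; c'Δl = 5.21; W sinα = 24.9
Slice 4: Δl = 1.2/cos45.6° = 1.715 m; N'_4 = 16·cos45.6° = 11.2; c'Δl = 5.66; W sinα = 11.4
Σc'Δl = 29.9 kN/m; ΣN' = 196.7 kN/m; ΣW sinα = 69.6 kN/m
Resisting = 29.9 + 196.7·tan32.5° = 29.9 + 125.3 = 155.2 kN/m
FS = 155.2 / 69.6 = 2.230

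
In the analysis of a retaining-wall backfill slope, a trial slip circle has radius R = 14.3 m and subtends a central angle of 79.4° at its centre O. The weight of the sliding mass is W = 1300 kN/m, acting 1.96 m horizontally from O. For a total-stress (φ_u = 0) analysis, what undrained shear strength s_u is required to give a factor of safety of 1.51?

FS = s_u·L_a·R / (W·d), so s_u = FS·W·d / (L_a·R).
Arc length L_a = R·θ = 14.3·(79.4°·π/180) = 14.3·1.3858 = 19.82 m
s_u = 1.51·1300·1.96 / (19.82·14.3) = 3847.5 / 283.38 = 13.58 kPa

s_u = 13.6 kPa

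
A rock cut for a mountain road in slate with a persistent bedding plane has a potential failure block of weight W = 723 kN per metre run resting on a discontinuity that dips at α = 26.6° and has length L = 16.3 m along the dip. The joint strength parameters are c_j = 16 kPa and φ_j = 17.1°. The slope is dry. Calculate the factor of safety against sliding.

Resolving the block weight along and normal to the plane and applying the Mohr–Coulomb strength on the joint:
N' = W cosα = 723·cos26.6° = 646.5 kN/m
Driving force T = W sinα = 723·sin26.6° = 323.7 kN/m
Resisting force R = c_j·L + N'·tanφ_j = 16·16.3 + 646.5·tan17.1° = 260.8 + 198.9 = 459.7 kN/m
FS = R / T = 459.7 / 323.7 = 1.420

FS = 1.42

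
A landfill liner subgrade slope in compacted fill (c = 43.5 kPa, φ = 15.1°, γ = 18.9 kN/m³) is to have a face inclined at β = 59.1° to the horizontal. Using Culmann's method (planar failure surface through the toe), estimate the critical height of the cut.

Culmann's analysis gives the critical failure plane at α_cr = (β + φ)/2 = (59.1 + 15.1)/2 = 37.1°, and the critical height
H_c = (4c/γ) · sinβ cosφ / [1 − cos(β − φ)]
    = (4·43.5/18.9) · sin59.1°·cos15.1° / [1 − cos(44.0°)]
    = 9.206 · 0.8581·0.9655 / [1 − 0.7193]
    = 9.206 · 0.8284 / 0.2807
    = 27.17 m

H_c = 27.17 m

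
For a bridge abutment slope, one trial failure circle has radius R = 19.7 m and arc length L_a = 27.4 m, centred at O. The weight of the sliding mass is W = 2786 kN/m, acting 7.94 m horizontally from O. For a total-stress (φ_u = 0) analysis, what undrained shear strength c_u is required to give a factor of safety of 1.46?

c_u = 59.8 kPa

FS = c_u·L_a·R / (W·d), so c_u = FS·W·d / (L_a·R).
c_u = 1.46·2786·7.94 / (27.40·19.7) = 32296.4 / 539.78 = 59.83 kPa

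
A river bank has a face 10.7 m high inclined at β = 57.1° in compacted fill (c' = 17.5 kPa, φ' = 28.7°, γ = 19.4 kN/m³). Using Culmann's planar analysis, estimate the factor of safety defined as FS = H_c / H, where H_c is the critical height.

FS = 2.06

H_c = (4c'/γ) · sinβ cosφ' / [1 − cos(β − φ')]
    = (4·17.5/19.4) · sin57.1°·cos28.7° / [1 − cos28.4°]
    = 3.608 · 0.7365 / 0.1204 = 22.08 m
FS = H_c / H = 22.08 / 10.7 = 2.064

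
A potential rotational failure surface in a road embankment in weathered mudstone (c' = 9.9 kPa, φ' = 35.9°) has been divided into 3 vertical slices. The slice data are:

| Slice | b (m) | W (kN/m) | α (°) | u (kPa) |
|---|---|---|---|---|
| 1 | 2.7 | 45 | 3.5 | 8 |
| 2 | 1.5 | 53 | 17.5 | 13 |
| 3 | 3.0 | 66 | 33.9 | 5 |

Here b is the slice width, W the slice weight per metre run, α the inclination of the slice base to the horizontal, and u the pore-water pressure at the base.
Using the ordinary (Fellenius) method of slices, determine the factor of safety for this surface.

FS = 2.58

Ordinary method of slices: FS = Σ[c'·Δl_i + (W_i cosα_i − u_i·Δl_i)·tanφ'] / Σ W_i sinα_i, with Δl_i = b_i / cosα_i.
Slice 1: Δl = 2.7/cos3.5° = 2.705 m; N'_1 = 45·cos3.5° − 8·2.705 = 23.3; c'Δl = 26.78; W sinα = 2.7
Slice 2: Δl = 1.5/cos17.5° = 1.573 m; N'_2 = 53·cos17.5° − 13·1.573 = 30.1; c'Δl = 15.57; W sinα = 15.9
Slice 3: Δl = 3.0/cos33.9° = 3.614 m; N'_3 = 66·cos33.9° − 5·3.614 = 36.7; c'Δl = 35.78; W sinα = 36.8
Σc'Δl = 78.1 kN/m; ΣN' = 90.1 kN/m; ΣW sinα = 55.5 kN/m
Resisting = 78.1 + 90.1·tan35.9° = 78.1 + 65.2 = 143.3 kN/m
FS = 143.3 / 55.5 = 2.583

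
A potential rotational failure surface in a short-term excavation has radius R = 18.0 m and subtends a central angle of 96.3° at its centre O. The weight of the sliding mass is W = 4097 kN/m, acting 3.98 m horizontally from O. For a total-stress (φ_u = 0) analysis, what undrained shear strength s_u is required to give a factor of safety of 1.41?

FS = s_u·L_a·R / (W·d), so s_u = FS·W·d / (L_a·R).
Arc length L_a = R·θ = 18.0·(96.3°·π/180) = 18.0·1.6808 = 30.25 m
s_u = 1.41·4097·3.98 / (30.25·18.0) = 22991.5 / 544.56 = 42.22 kPa

s_u = 42.2 kPa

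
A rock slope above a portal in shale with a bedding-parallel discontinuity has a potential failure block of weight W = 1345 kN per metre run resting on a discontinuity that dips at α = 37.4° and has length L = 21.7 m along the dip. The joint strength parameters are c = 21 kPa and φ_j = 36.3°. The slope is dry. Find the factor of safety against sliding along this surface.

FS = 1.52

Resolving the block weight along and normal to the plane and applying the Mohr–Coulomb strength on the joint:
N' = W cosα = 1345·cos37.4° = 1068.5 kN/m
Driving force T = W sinα = 1345·sin37.4° = 816.9 kN/m
Resisting force R = c·L + N'·tanφ_j = 21·21.7 + 1068.5·tan36.3° = 455.7 + 784.9 = 1240.6 kN/m
FS = R / T = 1240.6 / 816.9 = 1.519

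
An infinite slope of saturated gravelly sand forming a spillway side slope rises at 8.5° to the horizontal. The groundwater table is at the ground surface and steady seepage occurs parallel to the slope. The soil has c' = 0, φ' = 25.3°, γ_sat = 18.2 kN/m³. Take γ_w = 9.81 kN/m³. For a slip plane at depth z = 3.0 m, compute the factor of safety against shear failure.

With seepage parallel to the slope and the water table at the surface, the effective normal stress on the slip plane uses the buoyant unit weight γ' = γ_sat − γ_w while the driving shear stress uses γ_sat:
FS = [c' + γ' z cos²β tanφ'] / [γ_sat z sinβ cosβ]
(For c' = 0 this reduces to FS = (γ'/γ_sat)·tanφ'/tanβ.)
γ' = 18.2 − 9.81 = 8.39 kN/m³
Numerator = 0.0 + 8.39·3.0·cos²8.5°·tan25.3° = 0.0 + 8.39·3.0·0.9782·0.4727 = 11.638 kPa
Denominator = 18.2·3.0·sin8.5°·cos8.5° = 18.2·3.0·0.1478·0.9890 = 7.982 kPa
FS = 11.638 / 7.982 = 1.458

FS = 1.46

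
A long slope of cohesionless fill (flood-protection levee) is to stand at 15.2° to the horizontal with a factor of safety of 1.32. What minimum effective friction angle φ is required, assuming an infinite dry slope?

FS = tanφ/tanβ ⇒ tanφ = FS · tanβ = 1.32 · tan15.2° = 0.3586
φ = arctan(0.3586) = 19.73°

φ = 19.7°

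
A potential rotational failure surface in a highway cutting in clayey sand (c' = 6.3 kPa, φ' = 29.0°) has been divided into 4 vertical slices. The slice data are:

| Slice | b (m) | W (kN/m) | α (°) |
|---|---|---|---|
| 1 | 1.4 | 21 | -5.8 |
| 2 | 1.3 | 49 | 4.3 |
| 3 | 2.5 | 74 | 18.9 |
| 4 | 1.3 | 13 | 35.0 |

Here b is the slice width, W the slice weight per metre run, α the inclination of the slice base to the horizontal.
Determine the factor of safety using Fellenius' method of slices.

Ordinary method of slices: FS = Σ[c'·Δl_i + (W_i cosα_i)·tanφ'] / Σ W_i sinα_i, with Δl_i = b_i / cosα_i.
Slice 1: Δl = 1.4/cos(-5.8°) = 1.407 m; N'_1 = 21·cos(-5.8°) = 20.9; c'Δl = 8.87; W sinα = -2.1
Slice 2: Δl = 1.3/cos4.3° = 1.304 m; N'_2 = 49·cos4.3° = 48.9; c'Δl = 8.21; W sinα = 3.7
Slice 3: Δl = 2.5/cos18.9° = 2.642 m; N'_3 = 74·cos18.9° = 70.0; c'Δl = 16.65; W sinα = 24.0
Slice 4: Δl = 1.3/cos35.0° = 1.587 m; N'_4 = 13·cos35.0° = 10.6; c'Δl = 10.00; W sinα = 7.5
Σc'Δl = 43.7 kN/m; ΣN' = 150.4 kN/m; ΣW sinα = 33.0 kN/m
Resisting = 43.7 + 150.4·tan29.0° = 43.7 + 83.4 = 127.1 kN/m
FS = 127.1 / 33.0 = 3.854

FS = 3.85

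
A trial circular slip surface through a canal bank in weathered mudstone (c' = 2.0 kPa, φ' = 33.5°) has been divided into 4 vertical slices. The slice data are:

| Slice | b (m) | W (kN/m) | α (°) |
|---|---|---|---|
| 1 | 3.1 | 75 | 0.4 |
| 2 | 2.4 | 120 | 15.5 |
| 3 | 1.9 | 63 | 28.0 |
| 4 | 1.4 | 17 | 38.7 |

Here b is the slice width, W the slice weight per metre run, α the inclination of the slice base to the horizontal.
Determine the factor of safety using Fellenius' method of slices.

Ordinary method of slices: FS = Σ[c'·Δl_i + (W_i cosα_i)·tanφ'] / Σ W_i sinα_i, with Δl_i = b_i / cosα_i.
Slice 1: Δl = 3.1/cos0.4° = 3.100 m; N'_1 = 75·cos0.4° = 75.0; c'Δl = 6.20; W sinα = 0.5
Slice 2: Δl = 2.4/cos15.5° = 2.491 m; N'_2 = 120·cos15.5° = 115.6; c'Δl = 4.98; W sinα = 32.1
Slice 3: Δl = 1.9/cos28.0° = 2.152 m; N'_3 = 63·cos28.0° = 55.6; c'Δl = 4.30; W sinα = 29.6
Slice 4: Δl = 1.4/cos38.7° = 1.794 m; N'_4 = 17·cos38.7° = 13.3; c'Δl = 3.59; W sinα = 10.6
Σc'Δl = 19.1 kN/m; ΣN' = 259.5 kN/m; ΣW sinα = 72.8 kN/m
Resisting = 19.1 + 259.5·tan33.5° = 19.1 + 171.8 = 190.8 kN/m
FS = 190.8 / 72.8 = 2.622

FS = 2.62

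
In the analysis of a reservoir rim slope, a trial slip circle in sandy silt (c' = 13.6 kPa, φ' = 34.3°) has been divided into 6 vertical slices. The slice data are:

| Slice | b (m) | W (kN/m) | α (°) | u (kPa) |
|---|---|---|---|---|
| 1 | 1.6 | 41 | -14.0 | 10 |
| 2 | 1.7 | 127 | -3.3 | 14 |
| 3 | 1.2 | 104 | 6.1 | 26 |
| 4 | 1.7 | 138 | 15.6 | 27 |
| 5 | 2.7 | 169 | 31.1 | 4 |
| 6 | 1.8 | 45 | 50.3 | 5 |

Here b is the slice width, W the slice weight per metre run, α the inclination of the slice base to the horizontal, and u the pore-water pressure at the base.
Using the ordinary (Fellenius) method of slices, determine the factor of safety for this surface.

Ordinary method of slices: FS = Σ[c'·Δl_i + (W_i cosα_i − u_i·Δl_i)·tanφ'] / Σ W_i sinα_i, with Δl_i = b_i / cosα_i.
Slice 1: Δl = 1.6/cos(-14.0°) = 1.649 m; N'_1 = 41·cos(-14.0°) − 10·1.649 = 23.3; c'Δl = 22.43; W sinα = -9.9
Slice 2: Δl = 1.7/cos(-3.3°) = 1.703 m; N'_2 = 127·cos(-3.3°) − 14·1.703 = 102.9; c'Δl = 23.16; W sinα = -7.3
Slice 3: Δl = 1.2/cos6.1° = 1.207 m; N'_3 = 104·cos6.1° − 26·1.207 = 72.0; c'Δl = 16.41; W sinα = 11.1
Slice 4: Δl = 1.7/cos15.6° = 1.765 m; N'_4 = 138·cos15.6° − 27·1.765 = 85.3; c'Δl = 24.00; W sinα = 37.1
Slice 5: Δl = 2.7/cos31.1° = 3.153 m; N'_5 = 169·cos31.1° − 4·3.153 = 132.1; c'Δl = 42.88; W sinα = 87.3
Slice 6: Δl = 1.8/cos50.3° = 2.818 m; N'_6 = 45·cos50.3° − 5·2.818 = 14.7; c'Δl = 38.32; W sinα = 34.6
Σc'Δl = 167.2 kN/m; ΣN' = 430.3 kN/m; ΣW sinα = 152.9 kN/m
Resisting = 167.2 + 430.3·tan34.3° = 167.2 + 293.5 = 460.7 kN/m
FS = 460.7 / 152.9 = 3.014

FS = 3.01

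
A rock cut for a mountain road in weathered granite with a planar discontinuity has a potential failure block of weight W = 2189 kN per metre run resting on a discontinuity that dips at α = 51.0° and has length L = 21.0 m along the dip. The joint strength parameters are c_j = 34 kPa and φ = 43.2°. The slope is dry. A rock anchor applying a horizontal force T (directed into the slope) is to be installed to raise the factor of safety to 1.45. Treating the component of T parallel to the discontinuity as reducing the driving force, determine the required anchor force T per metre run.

Resolving forces along and normal to the sliding plane, with the horizontal anchor force T adding T·sinα to the effective normal force and T·cosα acting up the plane against the driving force:
FS = [c_jL + (W cosα + T sinα) tanφ] / [W sinα − T cosα]
Without the anchor: N' = 1377.6 kN/m, driving T_d = 1701.2 kN/m, resisting R = 34·21.0 + 1377.6·tan43.2° = 2007.6 kN/m, FS = 1.18.
Setting FS = 1.45 and solving for T:
1.45·(1701.2 − T cos51.0°) = 2007.6 + T sin51.0°·tan43.2°
T·(sin51.0°·tan43.2° + 1.45·cos51.0°) = 1.45·1701.2 − 2007.6
T·(0.7771·0.9391 + 1.45·0.6293) = 2466.7 − 2007.6 = 459.1
T·1.6423 = 459.1
T = 279.5 kN/m

T = 280 kN/m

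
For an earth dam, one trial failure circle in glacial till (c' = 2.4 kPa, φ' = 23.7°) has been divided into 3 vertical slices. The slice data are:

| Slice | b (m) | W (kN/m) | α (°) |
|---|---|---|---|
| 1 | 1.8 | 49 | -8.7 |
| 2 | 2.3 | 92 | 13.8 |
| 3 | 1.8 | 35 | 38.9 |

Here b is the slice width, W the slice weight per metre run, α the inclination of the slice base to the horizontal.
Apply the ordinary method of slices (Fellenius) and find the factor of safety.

FS = 2.41

Ordinary method of slices: FS = Σ[c'·Δl_i + (W_i cosα_i)·tanφ'] / Σ W_i sinα_i, with Δl_i = b_i / cosα_i.
Slice 1: Δl = 1.8/cos(-8.7°) = 1.821 m; N'_1 = 49·cos(-8.7°) = 48.4; c'Δl = 4.37; W sinα = -7.4
Slice 2: Δl = 2.3/cos13.8° = 2.368 m; N'_2 = 92·cos13.8° = 89.3; c'Δl = 5.68; W sinα = 21.9
Slice 3: Δl = 1.8/cos38.9° = 2.313 m; N'_3 = 35·cos38.9° = 27.2; c'Δl = 5.55; W sinα = 22.0
Σc'Δl = 15.6 kN/m; ΣN' = 165.0 kN/m; ΣW sinα = 36.5 kN/m
Resisting = 15.6 + 165.0·tan23.7° = 15.6 + 72.4 = 88.0 kN/m
FS = 88.0 / 36.5 = 2.411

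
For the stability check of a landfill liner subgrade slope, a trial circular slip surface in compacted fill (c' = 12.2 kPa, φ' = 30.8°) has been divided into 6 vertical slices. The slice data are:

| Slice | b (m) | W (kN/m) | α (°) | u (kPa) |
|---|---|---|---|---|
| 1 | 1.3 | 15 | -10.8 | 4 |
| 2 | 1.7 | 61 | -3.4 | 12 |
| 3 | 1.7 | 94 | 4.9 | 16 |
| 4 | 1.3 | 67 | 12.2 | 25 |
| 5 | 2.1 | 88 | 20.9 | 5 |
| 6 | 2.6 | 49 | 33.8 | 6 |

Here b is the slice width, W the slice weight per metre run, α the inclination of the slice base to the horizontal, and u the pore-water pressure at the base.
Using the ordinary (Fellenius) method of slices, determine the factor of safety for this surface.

Ordinary method of slices: FS = Σ[c'·Δl_i + (W_i cosα_i − u_i·Δl_i)·tanφ'] / Σ W_i sinα_i, with Δl_i = b_i / cosα_i.
Slice 1: Δl = 1.3/cos(-10.8°) = 1.323 m; N'_1 = 15·cos(-10.8°) − 4·1.323 = 9.4; c'Δl = 16.15; W sinα = -2.8
Slice 2: Δl = 1.7/cos(-3.4°) = 1.703 m; N'_2 = 61·cos(-3.4°) − 12·1.703 = 40.5; c'Δl = 20.78; W sinα = -3.6
Slice 3: Δl = 1.7/cos4.9° = 1.706 m; N'_3 = 94·cos4.9° − 16·1.706 = 66.4; c'Δl = 20.82; W sinα = 8.0
Slice 4: Δl = 1.3/cos12.2° = 1.330 m; N'_4 = 67·cos12.2° − 25·1.330 = 32.2; c'Δl = 16.23; W sinα = 14.2
Slice 5: Δl = 2.1/cos20.9° = 2.248 m; N'_5 = 88·cos20.9° − 5·2.248 = 71.0; c'Δl = 27.42; W sinα = 31.4
Slice 6: Δl = 2.6/cos33.8° = 3.129 m; N'_6 = 49·cos33.8° − 6·3.129 = 21.9; c'Δl = 38.17; W sinα = 27.3
Σc'Δl = 139.6 kN/m; ΣN' = 241.4 kN/m; ΣW sinα = 74.4 kN/m
Resisting = 139.6 + 241.4·tan30.8° = 139.6 + 143.9 = 283.5 kN/m
FS = 283.5 / 74.4 = 3.809

FS = 3.81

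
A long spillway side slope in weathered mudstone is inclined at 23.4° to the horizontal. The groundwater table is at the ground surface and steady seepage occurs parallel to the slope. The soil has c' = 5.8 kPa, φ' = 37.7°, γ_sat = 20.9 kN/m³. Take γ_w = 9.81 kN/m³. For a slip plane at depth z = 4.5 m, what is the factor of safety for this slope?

With seepage parallel to the slope and the water table at the surface, the effective normal stress on the slip plane uses the buoyant unit weight γ' = γ_sat − γ_w while the driving shear stress uses γ_sat:
FS = [c' + γ' z cos²β tanφ'] / [γ_sat z sinβ cosβ]
γ' = 20.9 − 9.81 = 11.09 kN/m³
Numerator = 5.8 + 11.09·4.5·cos²23.4°·tan37.7° = 5.8 + 11.09·4.5·0.8423·0.7729 = 38.287 kPa
Denominator = 20.9·4.5·sin23.4°·cos23.4° = 20.9·4.5·0.3971·0.9178 = 34.280 kPa
FS = 38.287 / 34.280 = 1.117

FS = 1.12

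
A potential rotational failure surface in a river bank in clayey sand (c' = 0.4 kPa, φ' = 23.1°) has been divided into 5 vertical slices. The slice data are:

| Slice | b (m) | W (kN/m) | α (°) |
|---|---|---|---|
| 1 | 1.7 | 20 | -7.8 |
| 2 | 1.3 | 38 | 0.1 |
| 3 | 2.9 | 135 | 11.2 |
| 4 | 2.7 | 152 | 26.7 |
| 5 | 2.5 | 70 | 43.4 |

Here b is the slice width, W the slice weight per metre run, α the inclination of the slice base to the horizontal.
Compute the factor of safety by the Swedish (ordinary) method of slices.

FS = 1.18

Ordinary method of slices: FS = Σ[c'·Δl_i + (W_i cosα_i)·tanφ'] / Σ W_i sinα_i, with Δl_i = b_i / cosα_i.
Slice 1: Δl = 1.7/cos(-7.8°) = 1.716 m; N'_1 = 20·cos(-7.8°) = 19.8; c'Δl = 0.69; W sinα = -2.7
Slice 2: Δl = 1.3/cos0.1° = 1.300 m; N'_2 = 38·cos0.1° = 38.0; c'Δl = 0.52; W sinα = 0.1
Slice 3: Δl = 2.9/cos11.2° = 2.956 m; N'_3 = 135·cos11.2° = 132.4; c'Δl = 1.18; W sinα = 26.2
Slice 4: Δl = 2.7/cos26.7° = 3.022 m; N'_4 = 152·cos26.7° = 135.8; c'Δl = 1.21; W sinα = 68.3
Slice 5: Δl = 2.5/cos43.4° = 3.441 m; N'_5 = 70·cos43.4° = 50.9; c'Δl = 1.38; W sinα = 48.1
Σc'Δl = 5.0 kN/m; ΣN' = 376.9 kN/m; ΣW sinα = 140.0 kN/m
Resisting = 5.0 + 376.9·tan23.1° = 5.0 + 160.8 = 165.7 kN/m
FS = 165.7 / 140.0 = 1.184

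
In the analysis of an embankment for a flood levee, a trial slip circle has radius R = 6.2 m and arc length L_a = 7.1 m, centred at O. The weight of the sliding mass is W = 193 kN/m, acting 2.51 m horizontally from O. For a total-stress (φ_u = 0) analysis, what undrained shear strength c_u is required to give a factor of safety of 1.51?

FS = c_u·L_a·R / (W·d), so c_u = FS·W·d / (L_a·R).
c_u = 1.51·193·2.51 / (7.10·6.2) = 731.5 / 44.02 = 16.62 kPa

c_u = 16.6 kPa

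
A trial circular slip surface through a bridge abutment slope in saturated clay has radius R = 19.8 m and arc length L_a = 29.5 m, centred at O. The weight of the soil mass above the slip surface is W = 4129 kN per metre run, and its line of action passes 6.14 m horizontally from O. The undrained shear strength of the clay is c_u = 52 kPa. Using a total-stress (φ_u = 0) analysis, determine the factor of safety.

Taking moments about the centre O, the resisting moment is provided by the undrained shear strength acting along the arc:
M_R = c_u·L_a·R = 52·29.50·19.8 = 30373.2 kN·m/m
M_D = W·d = 4129·6.14 = 25352.1 kN·m/m
FS = M_R / M_D = 30373.2 / 25352.1 = 1.198

FS = 1.20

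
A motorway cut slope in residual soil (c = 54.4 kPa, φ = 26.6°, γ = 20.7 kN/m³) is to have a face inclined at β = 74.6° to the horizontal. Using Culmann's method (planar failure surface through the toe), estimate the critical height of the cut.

Culmann's analysis gives the critical failure plane at α_cr = (β + φ)/2 = (74.6 + 26.6)/2 = 50.6°, and the critical height
H_c = (4c/γ) · sinβ cosφ / [1 − cos(β − φ)]
    = (4·54.4/20.7) · sin74.6°·cos26.6° / [1 − cos(48.0°)]
    = 10.512 · 0.9641·0.8942 / [1 − 0.6691]
    = 10.512 · 0.8620 / 0.3309
    = 27.39 m

H_c = 27.39 m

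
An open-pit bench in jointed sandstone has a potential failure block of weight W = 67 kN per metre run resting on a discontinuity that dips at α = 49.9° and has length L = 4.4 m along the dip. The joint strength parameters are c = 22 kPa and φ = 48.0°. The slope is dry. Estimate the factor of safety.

FS = 2.82

Resolving the block weight along and normal to the plane and applying the Mohr–Coulomb strength on the joint:
N' = W cosα = 67·cos49.9° = 43.2 kN/m
Driving force T = W sinα = 67·sin49.9° = 51.2 kN/m
Resisting force R = c·L + N'·tanφ = 22·4.4 + 43.2·tan48.0° = 96.8 + 47.9 = 144.7 kN/m
FS = R / T = 144.7 / 51.2 = 2.824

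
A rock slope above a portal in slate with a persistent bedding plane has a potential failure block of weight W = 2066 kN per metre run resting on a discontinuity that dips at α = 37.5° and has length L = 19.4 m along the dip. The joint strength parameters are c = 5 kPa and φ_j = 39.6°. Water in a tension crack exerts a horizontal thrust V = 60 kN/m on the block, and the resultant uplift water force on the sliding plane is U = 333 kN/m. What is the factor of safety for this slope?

FS = 0.88

Resolving the block weight along and normal to the plane and applying the Mohr–Coulomb strength on the joint:
N' = W cosα − U − V sinα = 2066·cos37.5° − 333 − 60·sin37.5° = 1269.5 kN/m
Driving force T = W sinα + V cosα = 2066·sin37.5° + 60·cos37.5° = 1305.3 kN/m
Resisting force R = c·L + N'·tanφ_j = 5·19.4 + 1269.5·tan39.6° = 97.0 + 1050.3 = 1147.3 kN/m
FS = R / T = 1147.3 / 1305.3 = 0.879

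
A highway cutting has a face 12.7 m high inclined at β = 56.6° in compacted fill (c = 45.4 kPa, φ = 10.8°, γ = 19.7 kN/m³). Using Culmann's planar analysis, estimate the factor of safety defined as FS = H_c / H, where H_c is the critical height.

H_c = (4c/γ) · sinβ cosφ / [1 − cos(β − φ)]
    = (4·45.4/19.7) · sin56.6°·cos10.8° / [1 − cos45.8°]
    = 9.218 · 0.8201 / 0.3028 = 24.96 m
FS = H_c / H = 24.96 / 12.7 = 1.966

FS = 1.97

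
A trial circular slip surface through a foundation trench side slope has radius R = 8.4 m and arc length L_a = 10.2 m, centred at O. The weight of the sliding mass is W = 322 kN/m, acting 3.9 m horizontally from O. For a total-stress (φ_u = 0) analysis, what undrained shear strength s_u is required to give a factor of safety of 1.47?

s_u = 21.5 kPa

FS = s_u·L_a·R / (W·d), so s_u = FS·W·d / (L_a·R).
s_u = 1.47·322·3.9 / (10.20·8.4) = 1846.0 / 85.68 = 21.55 kPa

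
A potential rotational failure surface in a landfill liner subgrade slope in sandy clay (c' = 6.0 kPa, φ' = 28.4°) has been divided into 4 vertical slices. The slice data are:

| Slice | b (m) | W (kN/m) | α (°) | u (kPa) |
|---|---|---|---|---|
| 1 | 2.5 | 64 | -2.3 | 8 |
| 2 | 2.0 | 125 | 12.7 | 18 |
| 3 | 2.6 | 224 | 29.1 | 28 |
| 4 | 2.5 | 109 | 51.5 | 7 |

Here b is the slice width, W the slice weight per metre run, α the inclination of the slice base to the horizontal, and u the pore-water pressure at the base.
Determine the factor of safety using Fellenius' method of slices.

Ordinary method of slices: FS = Σ[c'·Δl_i + (W_i cosα_i − u_i·Δl_i)·tanφ'] / Σ W_i sinα_i, with Δl_i = b_i / cosα_i.
Slice 1: Δl = 2.5/cos(-2.3°) = 2.502 m; N'_1 = 64·cos(-2.3°) − 8·2.502 = 43.9; c'Δl = 15.01; W sinα = -2.6
Slice 2: Δl = 2.0/cos12.7° = 2.050 m; N'_2 = 125·cos12.7° − 18·2.050 = 85.0; c'Δl = 12.30; W sinα = 27.5
Slice 3: Δl = 2.6/cos29.1° = 2.976 m; N'_3 = 224·cos29.1° − 28·2.976 = 112.4; c'Δl = 17.85; W sinα = 108.9
Slice 4: Δl = 2.5/cos51.5° = 4.016 m; N'_4 = 109·cos51.5° − 7·4.016 = 39.7; c'Δl = 24.10; W sinα = 85.3
Σc'Δl = 69.3 kN/m; ΣN' = 281.1 kN/m; ΣW sinα = 219.2 kN/m
Resisting = 69.3 + 281.1·tan28.4° = 69.3 + 152.0 = 221.3 kN/m
FS = 221.3 / 219.2 = 1.010

FS = 1.01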